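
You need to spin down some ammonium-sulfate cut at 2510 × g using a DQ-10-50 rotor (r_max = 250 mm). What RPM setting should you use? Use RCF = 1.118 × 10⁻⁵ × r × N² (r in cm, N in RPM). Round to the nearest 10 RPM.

r = 250 mm = 25.0 cm
2,510 = 1.118 × 10⁻⁵ × 25 × N²
N² = 2,510 / (27.95 × 10⁻⁵) = 8,980,322
N ≈ √8,980,322 ≈ 2,996.7

N ≈ 3000 RPM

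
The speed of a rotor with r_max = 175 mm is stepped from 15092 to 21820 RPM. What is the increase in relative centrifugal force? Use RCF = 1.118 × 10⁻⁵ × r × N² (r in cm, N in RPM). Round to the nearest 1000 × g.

r = 175 mm = 17.5 cm
RCF₁ = 1.118 × 10⁻⁵ × 17.5 × (15092)² = 1.118 × 10⁻⁵ × 17.5 × 227,768,464 ≈ 44,562.9 × g
RCF₂ = 1.118 × 10⁻⁵ × 17.5 × (21820)² = 1.118 × 10⁻⁵ × 17.5 × 476,112,400 ≈ 93,151.4 × g
Increase = 93,151.4 − 44,562.9 = 48,588.5

≈ 49000 ×g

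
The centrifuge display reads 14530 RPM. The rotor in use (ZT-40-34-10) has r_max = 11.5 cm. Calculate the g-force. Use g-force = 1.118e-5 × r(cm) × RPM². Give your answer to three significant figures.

RCF = 1.118 × 10⁻⁵ × 11.5 × (14530)² = 1.118 × 10⁻⁵ × 11.5 × 211,120,900 ≈ 27,143.8 × g

27100 ×g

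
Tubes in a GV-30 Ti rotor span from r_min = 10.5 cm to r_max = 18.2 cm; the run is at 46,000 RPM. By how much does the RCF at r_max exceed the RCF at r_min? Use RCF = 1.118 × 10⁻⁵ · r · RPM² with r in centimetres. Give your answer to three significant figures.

182000 × g

RCF_max = 1.118 × 10⁻⁵ × 18.2 × (46000)² = 1.118 × 10⁻⁵ × 18.2 × 2,116,000,000 ≈ 430,555.2 × g
RCF_min = 1.118 × 10⁻⁵ × 10.5 × (46000)² = 1.118 × 10⁻⁵ × 10.5 × 2,116,000,000 ≈ 248,397.2 × g
ΔRCF = 430,555.2 − 248,397.2 = 182,158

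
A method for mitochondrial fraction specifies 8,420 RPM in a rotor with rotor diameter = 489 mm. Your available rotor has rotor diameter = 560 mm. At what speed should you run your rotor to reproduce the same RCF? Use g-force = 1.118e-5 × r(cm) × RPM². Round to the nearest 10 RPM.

Original rotor: r = 489 mm / 2 = 244.5 mm = 24.45 cm
RCF_original = 1.118 × 10⁻⁵ × 24.45 × (8420)² = 1.118 × 10⁻⁵ × 24.45 × 70,896,400 ≈ 19,379.6 × g
Your rotor: r = 560 mm / 2 = 280 mm = 28 cm
19,379.6 = 1.118 × 10⁻⁵ × 28 × N²
N² = 19,379.6 / (31.304 × 10⁻⁵) = 61,907,743
N ≈ √61,907,743 ≈ 7,868.1

7870 RPM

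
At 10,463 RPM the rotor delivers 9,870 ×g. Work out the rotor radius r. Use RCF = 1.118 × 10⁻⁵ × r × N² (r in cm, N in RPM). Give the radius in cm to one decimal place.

8.1 cm

RCF = 1.118 × 10⁻⁵ × r × N²
9870 = 1.118 × 10⁻⁵ × r × (10463)²
r = 9870 / (1.118 × 10⁻⁵ × 109,474,369) = 9870 / 1223.923 ≈ 8.064 cm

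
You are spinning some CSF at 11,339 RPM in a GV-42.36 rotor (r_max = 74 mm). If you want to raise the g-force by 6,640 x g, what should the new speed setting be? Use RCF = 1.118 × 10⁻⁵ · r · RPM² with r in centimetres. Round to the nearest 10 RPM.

r = 74 mm = 7.4 cm
Current RCF = 1.118 × 10⁻⁵ × 7.4 × (11339)² = 1.118 × 10⁻⁵ × 7.4 × 128,572,921 ≈ 10,637.1 × g
Target RCF = 10,637.1 + 6,640 = 17,277.1 × g
N² = 17,277.1 / (8.2732 × 10⁻⁵) = 208,832,133
N ≈ √208,832,133 ≈ 14,451.0

≈ 14450 RPM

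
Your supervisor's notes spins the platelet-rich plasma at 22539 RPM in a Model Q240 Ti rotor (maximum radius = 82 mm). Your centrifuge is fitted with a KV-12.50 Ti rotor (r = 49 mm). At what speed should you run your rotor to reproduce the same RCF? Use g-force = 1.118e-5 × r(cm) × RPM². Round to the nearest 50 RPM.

Original rotor: r = 82 mm = 8.2 cm
RCF = 1.118 × 10⁻⁵ × r × N²
RCF_original = 1.118 × 10⁻⁵ × 8.2 × (22539)² = 1.118 × 10⁻⁵ × 8.2 × 508,006,521 ≈ 46,572 × g
Your rotor: r = 49 mm = 4.9 cm
46,572 = 1.118 × 10⁻⁵ × 4.9 × N²
N² = 46,572 / (5.4782 × 10⁻⁵) = 850,133,255
N ≈ √850,133,255 ≈ 29,157.0

≈ 29150 RPM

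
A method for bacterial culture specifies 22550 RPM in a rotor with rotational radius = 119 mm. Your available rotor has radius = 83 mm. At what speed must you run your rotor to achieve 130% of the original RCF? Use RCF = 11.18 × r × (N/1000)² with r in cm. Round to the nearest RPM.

Original rotor: r = 119 mm = 11.9 cm
RCF_original = 11.18 × 11.9 × (22.55)² = 11.18 × 11.9 × 508.5025 ≈ 67,652.2 × g
Target RCF = 1.3 × 67,652.2 ≈ 87,947.9 × g
Your rotor: r = 83 mm = 8.3 cm
87,947.9 = 11.18 × 8.3 × (N/1000)²
(N/1000)² = 87,947.9 / 92.794 = 947.7757
N = 1000 × √947.7757 ≈ 30,786.0

30786 RPM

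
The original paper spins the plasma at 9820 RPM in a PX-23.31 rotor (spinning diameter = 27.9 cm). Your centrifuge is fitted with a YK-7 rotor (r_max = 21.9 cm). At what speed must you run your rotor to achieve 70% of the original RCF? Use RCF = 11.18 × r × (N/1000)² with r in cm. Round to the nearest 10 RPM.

6560 RPM

Original rotor: r = 27.9 / 2 = 13.95 cm
RCF_original = 11.18 × 13.95 × (9.82)² = 11.18 × 13.95 × 96.4324 ≈ 15,039.7 × g
Target RCF = 0.7 × 15,039.7 ≈ 10,527.8 × g
10,527.8 = 11.18 × 21.9 × (N/1000)²
(N/1000)² = 10,527.8 / 244.842 = 42.99834
N = 1000 × √42.99834 ≈ 6,557.3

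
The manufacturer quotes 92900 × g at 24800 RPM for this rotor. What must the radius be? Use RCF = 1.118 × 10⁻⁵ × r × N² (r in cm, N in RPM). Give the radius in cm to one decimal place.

≈ 13.5 cm

92900 = 1.118 × 10⁻⁵ × r × (24800)²
r = 92900 / (1.118 × 10⁻⁵ × 615,040,000) = 92900 / 6876.147 ≈ 13.510 cm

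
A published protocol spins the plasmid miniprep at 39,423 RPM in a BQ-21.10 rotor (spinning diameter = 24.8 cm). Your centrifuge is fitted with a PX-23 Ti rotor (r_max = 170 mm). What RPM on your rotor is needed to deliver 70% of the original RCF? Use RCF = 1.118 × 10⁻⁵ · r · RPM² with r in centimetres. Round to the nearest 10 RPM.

Original rotor: r = 24.8 / 2 = 12.4 cm
RCF = 1.118 × 10⁻⁵ × r × N²
RCF_original = 1.118 × 10⁻⁵ × 12.4 × (39423)² = 1.118 × 10⁻⁵ × 12.4 × 1,554,172,929 ≈ 215,458.1 × g
Target RCF = 0.7 × 215,458.1 ≈ 150,820.7 × g
Your rotor: r = 170 mm = 17.0 cm
150,820.7 = 1.118 × 10⁻⁵ × 17 × N²
N² = 150,820.7 / (19.006 × 10⁻⁵) = 793,542,566
N ≈ √793,542,566 ≈ 28,169.9

28170 RPM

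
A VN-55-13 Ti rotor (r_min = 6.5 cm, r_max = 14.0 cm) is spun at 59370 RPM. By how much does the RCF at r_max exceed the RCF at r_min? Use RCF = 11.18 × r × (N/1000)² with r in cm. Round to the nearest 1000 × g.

ΔRCF ≈ 296000 x g

ΔRCF = 11.18 × (r_max − r_min) × (N/1000)² = 11.18 × 7.5 × 3,524.7969 ≈ 295,554.2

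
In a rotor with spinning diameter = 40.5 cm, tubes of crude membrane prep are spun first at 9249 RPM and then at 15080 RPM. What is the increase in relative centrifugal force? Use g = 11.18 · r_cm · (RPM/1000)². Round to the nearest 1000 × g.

≈ 32000 × g

r = 40.5 / 2 = 20.25 cm
RCF₁ = 11.18 × 20.25 × (9.249)² = 11.18 × 20.25 × 85.544001 ≈ 19,366.7 × g
RCF₂ = 11.18 × 20.25 × (15.08)² = 11.18 × 20.25 × 227.4064 ≈ 51,483.7 × g
Increase = 51,483.7 − 19,366.7 = 32,117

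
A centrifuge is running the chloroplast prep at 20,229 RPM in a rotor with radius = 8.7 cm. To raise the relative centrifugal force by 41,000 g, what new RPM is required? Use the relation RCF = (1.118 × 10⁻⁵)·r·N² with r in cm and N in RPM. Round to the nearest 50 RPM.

N₂ ≈ 28800 RPM

Current RCF = 1.118 × 10⁻⁵ × 8.7 × (20229)² = 1.118 × 10⁻⁵ × 8.7 × 409,212,441 ≈ 39,802.5 × g
Target RCF = 39,802.5 + 41,000 = 80,802.5 × g
N² = 80,802.5 / (9.7266 × 10⁻⁵) = 830,737,359
N ≈ √830,737,359 ≈ 28,822.5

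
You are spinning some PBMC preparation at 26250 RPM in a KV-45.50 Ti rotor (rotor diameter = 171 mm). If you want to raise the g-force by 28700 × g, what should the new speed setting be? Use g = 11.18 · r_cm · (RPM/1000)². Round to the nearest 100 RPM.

31500 RPM

r = 171 mm / 2 = 85.5 mm = 8.55 cm
Current RCF = 11.18 × 8.55 × (26.25)² = 11.18 × 8.55 × 689.0625 ≈ 65,866.8 × g
Target RCF = 65,866.8 + 28,700 = 94,566.8 × g
(N/1000)² = 94,566.8 / 95.589 = 989.3063
N = 1000 × √989.3063 ≈ 31,453.2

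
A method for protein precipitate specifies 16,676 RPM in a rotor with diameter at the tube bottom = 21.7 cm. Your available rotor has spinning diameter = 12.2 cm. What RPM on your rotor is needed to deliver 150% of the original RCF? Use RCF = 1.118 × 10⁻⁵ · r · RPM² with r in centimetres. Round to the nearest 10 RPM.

≈ 27240 RPM

Original rotor: r = 21.7 / 2 = 10.85 cm
RCF_original = 1.118 × 10⁻⁵ × 10.85 × (16676)² = 1.118 × 10⁻⁵ × 10.85 × 278,088,976 ≈ 33,733 × g
Target RCF = 1.5 × 33,733 ≈ 50,599.5 × g
Your rotor: r = 12.2 / 2 = 6.1 cm
50,599.5 = 1.118 × 10⁻⁵ × 6.1 × N²
N² = 50,599.5 / (6.8198 × 10⁻⁵) = 741,949,911
N ≈ √741,949,911 ≈ 27,238.8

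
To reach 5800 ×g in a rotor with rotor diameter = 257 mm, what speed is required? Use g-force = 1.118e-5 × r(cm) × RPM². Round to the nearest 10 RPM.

6350 RPM

r = 257 mm / 2 = 128.5 mm = 12.85 cm
5,800 = 1.118 × 10⁻⁵ × 12.85 × N²
N² = 5,800 / (14.3663 × 10⁻⁵) = 40,372,260
N ≈ √40,372,260 ≈ 6,353.9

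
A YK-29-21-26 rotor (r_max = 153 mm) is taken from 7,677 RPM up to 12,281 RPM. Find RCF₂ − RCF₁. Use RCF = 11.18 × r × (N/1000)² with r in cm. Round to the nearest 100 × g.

≈ 15700 g

r = 153 mm = 15.3 cm
RCF₁ = 11.18 × 15.3 × (7.677)² = 11.18 × 15.3 × 58.936329 ≈ 10,081.3 × g
RCF₂ = 11.18 × 15.3 × (12.281)² = 11.18 × 15.3 × 150.822961 ≈ 25,798.9 × g
Increase = 25,798.9 − 10,081.3 = 15,717.6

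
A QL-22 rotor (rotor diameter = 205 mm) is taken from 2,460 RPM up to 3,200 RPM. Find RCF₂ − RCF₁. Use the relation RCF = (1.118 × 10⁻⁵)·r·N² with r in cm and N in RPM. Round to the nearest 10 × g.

r = 205 mm / 2 = 102.5 mm = 10.25 cm
RCF₁ = 1.118 × 10⁻⁵ × 10.25 × (2460)² = 1.118 × 10⁻⁵ × 10.25 × 6,051,600 ≈ 693.5 × g
RCF₂ = 1.118 × 10⁻⁵ × 10.25 × (3200)² = 1.118 × 10⁻⁵ × 10.25 × 10,240,000 ≈ 1,173.5 × g
Increase = 1,173.5 − 693.5 = 480

≈ 480 ×g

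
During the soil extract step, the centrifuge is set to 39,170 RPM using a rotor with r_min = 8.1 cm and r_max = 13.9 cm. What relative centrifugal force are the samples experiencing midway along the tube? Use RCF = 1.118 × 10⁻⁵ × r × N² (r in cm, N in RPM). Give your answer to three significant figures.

r_avg = (8.1 + 13.9) / 2 = 11 cm
RCF = 1.118 × 10⁻⁵ × 11 × (39170)² = 1.118 × 10⁻⁵ × 11 × 1,534,288,900 ≈ 188,686.8 × g

RCF ≈ 189000 × g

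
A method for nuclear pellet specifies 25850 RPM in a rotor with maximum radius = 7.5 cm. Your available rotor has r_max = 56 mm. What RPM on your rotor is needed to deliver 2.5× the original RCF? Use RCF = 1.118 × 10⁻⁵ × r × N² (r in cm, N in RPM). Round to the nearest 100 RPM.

RCF_original = 1.118 × 10⁻⁵ × 7.5 × (25850)² = 1.118 × 10⁻⁵ × 7.5 × 668,222,500 ≈ 56,030.5 × g
Target RCF = 2.5 × 56,030.5 ≈ 140,076.2 × g
Your rotor: r = 56 mm = 5.6 cm
140,076.2 = 1.118 × 10⁻⁵ × 5.6 × N²
N² = 140,076.2 / (6.2608 × 10⁻⁵) = 2,237,353,054
N ≈ √2,237,353,054 ≈ 47,300.7

≈ 47300 RPM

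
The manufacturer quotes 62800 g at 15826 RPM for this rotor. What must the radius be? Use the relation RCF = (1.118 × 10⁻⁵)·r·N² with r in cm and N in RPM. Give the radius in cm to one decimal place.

≈ 22.4 cm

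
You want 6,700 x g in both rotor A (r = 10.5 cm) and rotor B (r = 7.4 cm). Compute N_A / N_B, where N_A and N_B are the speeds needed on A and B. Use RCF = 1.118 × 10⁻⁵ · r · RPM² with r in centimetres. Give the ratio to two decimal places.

0.84

At fixed RCF, N ∝ 1/√r, so N_A/N_B = √(r_B/r_A) = √(7.4/10.5) = √0.704762 = 0.8395.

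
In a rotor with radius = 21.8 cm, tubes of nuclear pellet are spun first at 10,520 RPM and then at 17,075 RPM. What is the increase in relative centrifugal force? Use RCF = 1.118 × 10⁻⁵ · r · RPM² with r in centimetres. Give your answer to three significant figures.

RCF₁ = 1.118 × 10⁻⁵ × 21.8 × (10520)² = 1.118 × 10⁻⁵ × 21.8 × 110,670,400 ≈ 26,973 × g
RCF₂ = 1.118 × 10⁻⁵ × 21.8 × (17075)² = 1.118 × 10⁻⁵ × 21.8 × 291,555,625 ≈ 71,059.1 × g
Increase = 71,059.1 − 26,973 = 44,086.1

44100 × g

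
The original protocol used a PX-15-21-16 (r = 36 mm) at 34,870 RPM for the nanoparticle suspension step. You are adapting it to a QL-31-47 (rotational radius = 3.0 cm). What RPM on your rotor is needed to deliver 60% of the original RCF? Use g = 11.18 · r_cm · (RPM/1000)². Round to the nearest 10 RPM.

29590 RPM

Original rotor: r = 36 mm = 3.6 cm
RCF_original = 11.18 × 3.6 × (34.87)² = 11.18 × 3.6 × 1,215.9169 ≈ 48,938.2 × g
Target RCF = 0.6 × 48,938.2 ≈ 29,362.9 × g
29,362.9 = 11.18 × 3 × (N/1000)²
(N/1000)² = 29,362.9 / 33.54 = 875.4592
N = 1000 × √875.4592 ≈ 29,588.2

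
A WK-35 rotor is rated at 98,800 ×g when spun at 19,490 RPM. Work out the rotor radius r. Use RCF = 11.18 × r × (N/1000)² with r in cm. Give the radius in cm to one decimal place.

r ≈ 23.3 cm

RCF = 11.18 × r × (N/1000)²
98800 = 11.18 × r × (19.49)²
r = 98800 / (11.18 × 379.8601) = 98800 / 4246.836 ≈ 23.264 cm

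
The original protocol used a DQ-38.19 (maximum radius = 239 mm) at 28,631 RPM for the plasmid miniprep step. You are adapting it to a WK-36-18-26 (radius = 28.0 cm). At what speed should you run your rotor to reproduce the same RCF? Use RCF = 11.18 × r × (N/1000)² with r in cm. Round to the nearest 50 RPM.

Original rotor: r = 239 mm = 23.9 cm
RCF_original = 11.18 × 23.9 × (28.631)² = 11.18 × 23.9 × 819.734161 ≈ 219,034.6 × g
219,034.6 = 11.18 × 28 × (N/1000)²
(N/1000)² = 219,034.6 / 313.04 = 699.7016
N = 1000 × √699.7016 ≈ 26,451.9

26450 RPM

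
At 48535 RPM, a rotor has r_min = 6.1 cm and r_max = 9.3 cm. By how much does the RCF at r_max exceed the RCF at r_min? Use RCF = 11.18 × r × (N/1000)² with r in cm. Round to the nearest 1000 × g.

ΔRCF ≈ 84000 x g

RCF_max = 11.18 × 9.3 × (48.535)² = 11.18 × 9.3 × 2,355.646225 ≈ 244,926 × g
RCF_min = 11.18 × 6.1 × (48.535)² = 11.18 × 6.1 × 2,355.646225 ≈ 160,650.4 × g
ΔRCF = 244,926 − 160,650.4 = 84,275.6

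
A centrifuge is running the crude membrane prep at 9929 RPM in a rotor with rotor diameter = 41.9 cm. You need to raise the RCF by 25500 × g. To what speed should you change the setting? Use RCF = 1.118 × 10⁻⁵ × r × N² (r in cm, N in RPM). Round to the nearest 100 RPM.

r = 41.9 / 2 = 20.95 cm
Current RCF = 1.118 × 10⁻⁵ × 20.95 × (9929)² = 1.118 × 10⁻⁵ × 20.95 × 98,585,041 ≈ 23,090.7 × g
Target RCF = 23,090.7 + 25,500 = 48,590.7 × g
N² = 48,590.7 / (23.4221 × 10⁻⁵) = 207,456,633
N ≈ √207,456,633 ≈ 14,403.4

N₂ ≈ 14400 RPM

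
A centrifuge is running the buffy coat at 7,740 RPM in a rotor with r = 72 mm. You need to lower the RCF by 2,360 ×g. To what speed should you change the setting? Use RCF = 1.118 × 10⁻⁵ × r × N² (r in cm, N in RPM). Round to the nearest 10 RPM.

≈ 5530 RPM

r = 72 mm = 7.2 cm
Current RCF = 1.118 × 10⁻⁵ × 7.2 × (7740)² = 1.118 × 10⁻⁵ × 7.2 × 59,907,600 ≈ 4,822.3 × g
Target RCF = 4,822.3 − 2,360 = 2,462.3 × g
N² = 2,462.3 / (8.0496 × 10⁻⁵) = 30,589,098
N ≈ √30,589,098 ≈ 5,530.7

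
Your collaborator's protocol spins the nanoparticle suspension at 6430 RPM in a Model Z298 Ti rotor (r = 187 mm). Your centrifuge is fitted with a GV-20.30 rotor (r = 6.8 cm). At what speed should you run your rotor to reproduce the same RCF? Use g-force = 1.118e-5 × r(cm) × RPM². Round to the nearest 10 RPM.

Original rotor: r = 187 mm = 18.7 cm
RCF_original = 1.118 × 10⁻⁵ × 18.7 × (6430)² = 1.118 × 10⁻⁵ × 18.7 × 41,344,900 ≈ 8,643.8 × g
8,643.8 = 1.118 × 10⁻⁵ × 6.8 × N²
N² = 8,643.8 / (7.6024 × 10⁻⁵) = 113,698,306
N ≈ √113,698,306 ≈ 10,662.9

10660 RPM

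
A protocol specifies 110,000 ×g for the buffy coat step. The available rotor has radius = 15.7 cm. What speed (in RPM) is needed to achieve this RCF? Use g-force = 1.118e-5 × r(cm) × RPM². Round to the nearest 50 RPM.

RCF = 1.118 × 10⁻⁵ × r × N²
110,000 = 1.118 × 10⁻⁵ × 15.7 × N²
N² = 110,000 / (17.5526 × 10⁻⁵) = 626,687,784
N ≈ √626,687,784 ≈ 25,033.7

25050 RPM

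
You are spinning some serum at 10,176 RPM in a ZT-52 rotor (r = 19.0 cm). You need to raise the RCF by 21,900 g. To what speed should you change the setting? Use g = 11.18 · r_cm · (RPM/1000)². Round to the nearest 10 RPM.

Current RCF = 11.18 × 19 × (10.176)² = 11.18 × 19 × 103.550976 ≈ 21,996.3 × g
Target RCF = 21,996.3 + 21,900 = 43,896.3 × g
(N/1000)² = 43,896.3 / 212.42 = 206.6486
N = 1000 × √206.6486 ≈ 14,375.3

≈ 14380 RPM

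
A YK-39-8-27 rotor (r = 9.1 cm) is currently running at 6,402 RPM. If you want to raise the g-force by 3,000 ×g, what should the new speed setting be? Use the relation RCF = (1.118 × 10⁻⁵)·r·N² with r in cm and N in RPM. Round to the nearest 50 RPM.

N₂ ≈ 8400 RPM

Current RCF = 1.118 × 10⁻⁵ × 9.1 × (6402)² = 1.118 × 10⁻⁵ × 9.1 × 40,985,604 ≈ 4,169.8 × g
Target RCF = 4,169.8 + 3,000 = 7,169.8 × g
N² = 7,169.8 / (10.1738 × 10⁻⁵) = 70,473,176
N ≈ √70,473,176 ≈ 8,394.8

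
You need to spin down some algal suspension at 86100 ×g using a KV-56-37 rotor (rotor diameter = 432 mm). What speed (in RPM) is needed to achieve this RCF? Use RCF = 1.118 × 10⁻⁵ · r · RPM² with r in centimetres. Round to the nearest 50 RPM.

N ≈ 18900 RPM

r = 432 mm / 2 = 216 mm = 21.6 cm
RCF = 1.118 × 10⁻⁵ × r × N²
86,100 = 1.118 × 10⁻⁵ × 21.6 × N²
N² = 86,100 / (24.1488 × 10⁻⁵) = 356,539,455
N ≈ √356,539,455 ≈ 18,882.3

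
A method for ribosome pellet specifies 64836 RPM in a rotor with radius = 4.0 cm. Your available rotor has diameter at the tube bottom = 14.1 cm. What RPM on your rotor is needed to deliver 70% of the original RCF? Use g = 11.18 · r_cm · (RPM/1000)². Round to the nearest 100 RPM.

RCF = 11.18 × r × (N/1000)²
RCF_original = 11.18 × 4 × (64.836)² = 11.18 × 4 × 4,203.706896 ≈ 187,989.8 × g
Target RCF = 0.7 × 187,989.8 ≈ 131,592.9 × g
Your rotor: r = 14.1 / 2 = 7.05 cm
131,592.9 = 11.18 × 7.05 × (N/1000)²
(N/1000)² = 131,592.9 / 78.819 = 1669.558
N = 1000 × √1669.558 ≈ 40,860.2

40900 RPM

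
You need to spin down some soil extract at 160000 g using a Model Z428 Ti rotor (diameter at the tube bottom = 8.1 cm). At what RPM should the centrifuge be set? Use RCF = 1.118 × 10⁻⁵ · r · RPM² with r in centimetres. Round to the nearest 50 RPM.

r = 8.1 / 2 = 4.05 cm
160,000 = 1.118 × 10⁻⁵ × 4.05 × N²
N² = 160,000 / (4.5279 × 10⁻⁵) = 3,533,646,944
N ≈ √3,533,646,944 ≈ 59,444.5

N ≈ 59450 RPM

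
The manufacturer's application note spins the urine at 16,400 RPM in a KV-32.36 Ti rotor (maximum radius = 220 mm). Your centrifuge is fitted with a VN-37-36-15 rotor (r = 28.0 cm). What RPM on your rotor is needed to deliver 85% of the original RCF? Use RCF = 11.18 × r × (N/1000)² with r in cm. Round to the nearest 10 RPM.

Original rotor: r = 220 mm = 22.0 cm
RCF_original = 11.18 × 22 × (16.4)² = 11.18 × 22 × 268.96 ≈ 66,153.4 × g
Target RCF = 0.85 × 66,153.4 ≈ 56,230.4 × g
56,230.4 = 11.18 × 28 × (N/1000)²
(N/1000)² = 56,230.4 / 313.04 = 179.6269
N = 1000 × √179.6269 ≈ 13,402.5

13400 RPM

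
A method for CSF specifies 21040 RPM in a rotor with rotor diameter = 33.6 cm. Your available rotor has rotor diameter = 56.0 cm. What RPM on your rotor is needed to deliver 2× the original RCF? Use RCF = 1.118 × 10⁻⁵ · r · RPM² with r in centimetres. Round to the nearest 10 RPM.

Original rotor: r = 33.6 / 2 = 16.8 cm
RCF_original = 1.118 × 10⁻⁵ × 16.8 × (21040)² = 1.118 × 10⁻⁵ × 16.8 × 442,681,600 ≈ 83,146.2 × g
Target RCF = 2 × 83,146.2 ≈ 166,292.4 × g
Your rotor: r = 56.0 / 2 = 28 cm
166,292.4 = 1.118 × 10⁻⁵ × 28 × N²
N² = 166,292.4 / (31.304 × 10⁻⁵) = 531,217,736
N ≈ √531,217,736 ≈ 23,048.2

23050 RPM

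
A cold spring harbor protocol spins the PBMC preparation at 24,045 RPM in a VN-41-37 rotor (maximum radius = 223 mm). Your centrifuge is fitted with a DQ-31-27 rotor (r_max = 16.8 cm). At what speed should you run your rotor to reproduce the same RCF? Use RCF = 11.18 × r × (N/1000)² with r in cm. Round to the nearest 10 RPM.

Original rotor: r = 223 mm = 22.3 cm
RCF_original = 11.18 × 22.3 × (24.045)² = 11.18 × 22.3 × 578.162025 ≈ 144,143.9 × g
144,143.9 = 11.18 × 16.8 × (N/1000)²
(N/1000)² = 144,143.9 / 187.824 = 767.4413
N = 1000 × √767.4413 ≈ 27,702.7

27700 RPM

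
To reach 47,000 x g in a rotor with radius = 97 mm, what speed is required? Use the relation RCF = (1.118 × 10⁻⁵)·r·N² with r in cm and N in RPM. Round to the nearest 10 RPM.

N ≈ 20820 RPM

r = 97 mm = 9.7 cm
RCF = 1.118 × 10⁻⁵ × r × N²
47,000 = 1.118 × 10⁻⁵ × 9.7 × N²
N² = 47,000 / (10.8446 × 10⁻⁵) = 433,395,423
N ≈ √433,395,423 ≈ 20,818.2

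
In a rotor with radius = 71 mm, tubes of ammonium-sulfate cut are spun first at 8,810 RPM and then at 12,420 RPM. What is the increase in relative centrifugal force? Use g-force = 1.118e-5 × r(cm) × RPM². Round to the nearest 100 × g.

≈ 6100 ×g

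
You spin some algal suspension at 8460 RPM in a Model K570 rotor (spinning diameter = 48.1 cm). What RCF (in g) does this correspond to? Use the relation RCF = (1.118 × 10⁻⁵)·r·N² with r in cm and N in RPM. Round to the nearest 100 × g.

19200 g

r = 48.1 / 2 = 24.05 cm
RCF = 1.118 × 10⁻⁵ × r × N²
RCF = 1.118 × 10⁻⁵ × 24.05 × (8460)² = 1.118 × 10⁻⁵ × 24.05 × 71,571,600 ≈ 19,244.1 × g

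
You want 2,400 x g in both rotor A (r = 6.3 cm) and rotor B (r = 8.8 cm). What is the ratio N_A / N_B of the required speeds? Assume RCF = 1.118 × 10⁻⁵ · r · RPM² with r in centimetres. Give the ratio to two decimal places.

1.18

At fixed RCF, N ∝ 1/√r, so N_A/N_B = √(r_B/r_A) = √(8.8/6.3) = √1.396825 = 1.1819.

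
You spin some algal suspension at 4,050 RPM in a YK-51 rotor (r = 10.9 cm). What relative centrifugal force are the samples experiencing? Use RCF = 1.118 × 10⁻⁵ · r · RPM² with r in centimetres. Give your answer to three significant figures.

2000 ×g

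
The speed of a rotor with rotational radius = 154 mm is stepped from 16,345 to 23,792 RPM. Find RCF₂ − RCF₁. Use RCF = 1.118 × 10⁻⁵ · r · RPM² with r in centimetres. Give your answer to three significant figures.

r = 154 mm = 15.4 cm
RCF₁ = 1.118 × 10⁻⁵ × 15.4 × (16345)² = 1.118 × 10⁻⁵ × 15.4 × 267,159,025 ≈ 45,997.3 × g
RCF₂ = 1.118 × 10⁻⁵ × 15.4 × (23792)² = 1.118 × 10⁻⁵ × 15.4 × 566,059,264 ≈ 97,459.6 × g
Increase = 97,459.6 − 45,997.3 = 51,462.3

≈ 51500 ×g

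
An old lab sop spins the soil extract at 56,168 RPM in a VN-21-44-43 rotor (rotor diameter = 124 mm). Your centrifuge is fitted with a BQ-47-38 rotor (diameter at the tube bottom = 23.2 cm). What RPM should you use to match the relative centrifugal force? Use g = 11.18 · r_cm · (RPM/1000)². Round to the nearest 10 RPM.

Original rotor: r = 124 mm / 2 = 62 mm = 6.2 cm
RCF_original = 11.18 × 6.2 × (56.168)² = 11.18 × 6.2 × 3,154.844224 ≈ 218,681.2 × g
Your rotor: r = 23.2 / 2 = 11.6 cm
218,681.2 = 11.18 × 11.6 × (N/1000)²
(N/1000)² = 218,681.2 / 129.688 = 1686.21
N = 1000 × √1686.21 ≈ 41,063.5

41060 RPM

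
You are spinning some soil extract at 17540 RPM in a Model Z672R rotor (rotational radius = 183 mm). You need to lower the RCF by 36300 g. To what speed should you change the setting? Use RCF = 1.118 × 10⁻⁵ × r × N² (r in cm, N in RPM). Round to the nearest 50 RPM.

N₂ ≈ 11400 RPM

r = 183 mm = 18.3 cm
Current RCF = 1.118 × 10⁻⁵ × 18.3 × (17540)² = 1.118 × 10⁻⁵ × 18.3 × 307,651,600 ≈ 62,943.7 × g
Target RCF = 62,943.7 − 36,300 = 26,643.7 × g
N² = 26,643.7 / (20.4594 × 10⁻⁵) = 130,227,182
N ≈ √130,227,182 ≈ 11,411.7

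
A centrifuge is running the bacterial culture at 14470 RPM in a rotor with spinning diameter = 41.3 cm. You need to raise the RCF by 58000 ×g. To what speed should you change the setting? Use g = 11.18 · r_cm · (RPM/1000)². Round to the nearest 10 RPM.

21460 RPM

r = 41.3 / 2 = 20.65 cm
Current RCF = 11.18 × 20.65 × (14.47)² = 11.18 × 20.65 × 209.3809 ≈ 48,339.1 × g
Target RCF = 48,339.1 + 58,000 = 106,339.1 × g
(N/1000)² = 106,339.1 / 230.867 = 460.6076
N = 1000 × √460.6076 ≈ 21,461.8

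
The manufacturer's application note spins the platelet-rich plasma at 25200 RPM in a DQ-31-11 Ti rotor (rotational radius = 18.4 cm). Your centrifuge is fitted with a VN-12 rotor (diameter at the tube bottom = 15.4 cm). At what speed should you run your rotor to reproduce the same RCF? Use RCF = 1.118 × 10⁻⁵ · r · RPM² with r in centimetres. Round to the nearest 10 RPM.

≈ 38960 RPM

RCF_original = 1.118 × 10⁻⁵ × 18.4 × (25200)² = 1.118 × 10⁻⁵ × 18.4 × 635,040,000 ≈ 130,635.3 × g
Your rotor: r = 15.4 / 2 = 7.7 cm
130,635.3 = 1.118 × 10⁻⁵ × 7.7 × N²
N² = 130,635.3 / (8.6086 × 10⁻⁵) = 1,517,497,619
N ≈ √1,517,497,619 ≈ 38,955.1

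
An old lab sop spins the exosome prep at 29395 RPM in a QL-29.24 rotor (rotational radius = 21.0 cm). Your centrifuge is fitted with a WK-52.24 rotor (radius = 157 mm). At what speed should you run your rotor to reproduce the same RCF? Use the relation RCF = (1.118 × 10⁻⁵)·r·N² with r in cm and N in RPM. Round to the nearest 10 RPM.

RCF_original = 1.118 × 10⁻⁵ × 21 × (29395)² = 1.118 × 10⁻⁵ × 21 × 864,066,025 ≈ 202,865.4 × g
Your rotor: r = 157 mm = 15.7 cm
202,865.4 = 1.118 × 10⁻⁵ × 15.7 × N²
N² = 202,865.4 / (17.5526 × 10⁻⁵) = 1,155,756,982
N ≈ √1,155,756,982 ≈ 33,996.4

≈ 34000 RPM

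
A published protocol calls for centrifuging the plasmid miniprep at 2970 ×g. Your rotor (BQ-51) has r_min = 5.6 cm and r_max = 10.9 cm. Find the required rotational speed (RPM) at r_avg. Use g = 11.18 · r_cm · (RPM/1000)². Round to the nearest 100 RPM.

≈ 5700 RPM

r_avg = (5.6 + 10.9) / 2 = 8.25 cm
RCF = 11.18 × r × (N/1000)²
2,970 = 11.18 × 8.25 × (N/1000)²
(N/1000)² = 2,970 / 92.235 = 32.20036
N = 1000 × √32.20036 ≈ 5,674.5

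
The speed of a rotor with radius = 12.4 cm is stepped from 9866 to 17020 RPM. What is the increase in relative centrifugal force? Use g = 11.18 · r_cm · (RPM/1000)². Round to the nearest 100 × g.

≈ 26700 x g

RCF₁ = 11.18 × 12.4 × (9.866)² = 11.18 × 12.4 × 97.337956 ≈ 13,494.2 × g
RCF₂ = 11.18 × 12.4 × (17.02)² = 11.18 × 12.4 × 289.6804 ≈ 40,159 × g
Increase = 40,159 − 13,494.2 = 26,664.8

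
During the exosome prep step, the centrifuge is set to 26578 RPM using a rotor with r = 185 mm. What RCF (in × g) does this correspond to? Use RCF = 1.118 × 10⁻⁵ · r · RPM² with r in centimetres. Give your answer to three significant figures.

r = 185 mm = 18.5 cm
RCF = 1.118 × 10⁻⁵ × 18.5 × (26578)² = 1.118 × 10⁻⁵ × 18.5 × 706,390,084 ≈ 146,102.7 × g

146000 × g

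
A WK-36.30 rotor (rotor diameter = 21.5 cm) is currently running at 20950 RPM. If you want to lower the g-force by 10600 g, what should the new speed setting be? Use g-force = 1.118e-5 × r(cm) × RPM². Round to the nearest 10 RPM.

r = 21.5 / 2 = 10.75 cm
Current RCF = 1.118 × 10⁻⁵ × 10.75 × (20950)² = 1.118 × 10⁻⁵ × 10.75 × 438,902,500 ≈ 52,749.5 × g
Target RCF = 52,749.5 − 10,600 = 42,149.5 × g
N² = 42,149.5 / (12.0185 × 10⁻⁵) = 350,705,163
N ≈ √350,705,163 ≈ 18,727.1

N₂ ≈ 18730 RPM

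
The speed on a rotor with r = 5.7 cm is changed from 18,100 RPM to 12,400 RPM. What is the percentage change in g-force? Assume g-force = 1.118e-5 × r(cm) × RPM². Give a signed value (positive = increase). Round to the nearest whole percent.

RCF ∝ N², so the ratio is (12400/18100)² = (0.685083)² = 0.4693.
Change = 0.4693 − 1 = -0.5307 → -53.1%.

-53%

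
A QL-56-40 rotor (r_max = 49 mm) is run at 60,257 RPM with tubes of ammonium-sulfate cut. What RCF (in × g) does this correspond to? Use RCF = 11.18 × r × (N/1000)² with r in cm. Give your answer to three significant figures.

RCF ≈ 199000 × g

r = 49 mm = 4.9 cm
RCF = 11.18 × r × (N/1000)²
RCF = 11.18 × 4.9 × (60.257)² = 11.18 × 4.9 × 3,630.906049 ≈ 198,908.3 × g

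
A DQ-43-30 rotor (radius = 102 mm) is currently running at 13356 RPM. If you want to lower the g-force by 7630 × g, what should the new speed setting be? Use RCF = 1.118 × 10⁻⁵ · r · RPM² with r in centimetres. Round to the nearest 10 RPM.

≈ 10560 RPM

r = 102 mm = 10.2 cm
Current RCF = 1.118 × 10⁻⁵ × 10.2 × (13356)² = 1.118 × 10⁻⁵ × 10.2 × 178,382,736 ≈ 20,342.1 × g
Target RCF = 20,342.1 − 7,630 = 12,712.1 × g
N² = 12,712.1 / (11.4036 × 10⁻⁵) = 111,474,447
N ≈ √111,474,447 ≈ 10,558.1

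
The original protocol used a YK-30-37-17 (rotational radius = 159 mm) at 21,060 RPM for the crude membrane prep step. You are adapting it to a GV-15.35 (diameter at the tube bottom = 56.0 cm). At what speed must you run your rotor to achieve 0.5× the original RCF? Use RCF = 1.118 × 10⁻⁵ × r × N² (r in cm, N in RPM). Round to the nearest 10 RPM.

Original rotor: r = 159 mm = 15.9 cm
RCF = 1.118 × 10⁻⁵ × r × N²
RCF_original = 1.118 × 10⁻⁵ × 15.9 × (21060)² = 1.118 × 10⁻⁵ × 15.9 × 443,523,600 ≈ 78,841.6 × g
Target RCF = 0.5 × 78,841.6 ≈ 39,420.8 × g
Your rotor: r = 56.0 / 2 = 28 cm
39,420.8 = 1.118 × 10⁻⁵ × 28 × N²
N² = 39,420.8 / (31.304 × 10⁻⁵) = 125,928,955
N ≈ √125,928,955 ≈ 11,221.8

≈ 11220 RPM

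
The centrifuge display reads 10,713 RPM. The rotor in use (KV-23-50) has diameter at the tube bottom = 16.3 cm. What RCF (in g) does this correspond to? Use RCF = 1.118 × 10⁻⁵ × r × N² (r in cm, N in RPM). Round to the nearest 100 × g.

10500 g

r = 16.3 / 2 = 8.15 cm
RCF = 1.118 × 10⁻⁵ × r × N²
RCF = 1.118 × 10⁻⁵ × 8.15 × (10713)² = 1.118 × 10⁻⁵ × 8.15 × 114,768,369 ≈ 10,457.3 × g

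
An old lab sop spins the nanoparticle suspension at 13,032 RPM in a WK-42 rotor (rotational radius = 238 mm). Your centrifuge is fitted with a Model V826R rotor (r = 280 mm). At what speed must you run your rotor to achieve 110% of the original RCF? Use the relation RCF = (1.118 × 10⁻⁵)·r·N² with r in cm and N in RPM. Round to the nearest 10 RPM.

≈ 12600 RPM

Original rotor: r = 238 mm = 23.8 cm
RCF = 1.118 × 10⁻⁵ × r × N²
RCF_original = 1.118 × 10⁻⁵ × 23.8 × (13032)² = 1.118 × 10⁻⁵ × 23.8 × 169,833,024 ≈ 45,189.9 × g
Target RCF = 1.1 × 45,189.9 ≈ 49,708.9 × g
Your rotor: r = 280 mm = 28.0 cm
49,708.9 = 1.118 × 10⁻⁵ × 28 × N²
N² = 49,708.9 / (31.304 × 10⁻⁵) = 158,794,084
N ≈ √158,794,084 ≈ 12,601.4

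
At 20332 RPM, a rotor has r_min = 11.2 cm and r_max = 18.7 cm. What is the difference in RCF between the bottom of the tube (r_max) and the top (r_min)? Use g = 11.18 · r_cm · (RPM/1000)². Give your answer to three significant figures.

ΔRCF ≈ 34700 g

ΔRCF = 11.18 × (r_max − r_min) × (N/1000)² = 11.18 × 7.5 × 413.390224 ≈ 34,662.8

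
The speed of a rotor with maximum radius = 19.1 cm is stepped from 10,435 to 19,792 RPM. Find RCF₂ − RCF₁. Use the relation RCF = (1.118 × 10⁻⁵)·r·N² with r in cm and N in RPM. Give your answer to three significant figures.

60400 g

RCF₁ = 1.118 × 10⁻⁵ × 19.1 × (10435)² = 1.118 × 10⁻⁵ × 19.1 × 108,889,225 ≈ 23,252 × g
RCF₂ = 1.118 × 10⁻⁵ × 19.1 × (19792)² = 1.118 × 10⁻⁵ × 19.1 × 391,723,264 ≈ 83,647.8 × g
Increase = 83,647.8 − 23,252 = 60,395.8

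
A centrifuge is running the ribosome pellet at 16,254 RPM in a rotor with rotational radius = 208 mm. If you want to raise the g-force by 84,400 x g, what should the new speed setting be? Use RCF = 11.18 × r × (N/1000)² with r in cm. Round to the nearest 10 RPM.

25040 RPM

r = 208 mm = 20.8 cm
Current RCF = 11.18 × 20.8 × (16.254)² = 11.18 × 20.8 × 264.192516 ≈ 61,436.4 × g
Target RCF = 61,436.4 + 84,400 = 145,836.4 × g
(N/1000)² = 145,836.4 / 232.544 = 627.1346
N = 1000 × √627.1346 ≈ 25,042.7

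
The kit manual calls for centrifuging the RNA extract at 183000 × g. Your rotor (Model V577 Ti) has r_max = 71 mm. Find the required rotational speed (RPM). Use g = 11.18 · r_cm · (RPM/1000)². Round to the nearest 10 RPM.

≈ 48010 RPM

r = 71 mm = 7.1 cm
183,000 = 11.18 × 7.1 × (N/1000)²
(N/1000)² = 183,000 / 79.378 = 2305.425
N = 1000 × √2305.425 ≈ 48,014.8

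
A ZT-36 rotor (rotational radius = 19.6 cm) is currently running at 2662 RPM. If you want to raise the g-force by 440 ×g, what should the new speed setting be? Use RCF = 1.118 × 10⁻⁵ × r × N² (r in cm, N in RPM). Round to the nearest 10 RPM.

N₂ ≈ 3020 RPM

Current RCF = 1.118 × 10⁻⁵ × 19.6 × (2662)² = 1.118 × 10⁻⁵ × 19.6 × 7,086,244 ≈ 1,552.8 × g
Target RCF = 1,552.8 + 440 = 1,992.8 × g
N² = 1,992.8 / (21.9128 × 10⁻⁵) = 9,094,228
N ≈ √9,094,228 ≈ 3,015.7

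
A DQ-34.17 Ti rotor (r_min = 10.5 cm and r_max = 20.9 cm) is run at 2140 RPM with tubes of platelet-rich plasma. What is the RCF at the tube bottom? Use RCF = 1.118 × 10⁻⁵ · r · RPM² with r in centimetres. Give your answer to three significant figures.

≈ 1070 x g

Use r_max = 20.9 cm.
RCF = 1.118 × 10⁻⁵ × 20.9 × (2140)² = 1.118 × 10⁻⁵ × 20.9 × 4,579,600 ≈ 1,070.1 × g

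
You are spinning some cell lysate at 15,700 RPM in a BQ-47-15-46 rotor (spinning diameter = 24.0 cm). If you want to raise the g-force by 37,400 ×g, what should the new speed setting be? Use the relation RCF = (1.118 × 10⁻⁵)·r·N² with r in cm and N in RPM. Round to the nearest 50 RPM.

r = 24.0 / 2 = 12 cm
Current RCF = 1.118 × 10⁻⁵ × 12 × (15700)² = 1.118 × 10⁻⁵ × 12 × 246,490,000 ≈ 33,069.1 × g
Target RCF = 33,069.1 + 37,400 = 70,469.1 × g
N² = 70,469.1 / (13.416 × 10⁻⁵) = 525,261,628
N ≈ √525,261,628 ≈ 22,918.6

≈ 22900 RPM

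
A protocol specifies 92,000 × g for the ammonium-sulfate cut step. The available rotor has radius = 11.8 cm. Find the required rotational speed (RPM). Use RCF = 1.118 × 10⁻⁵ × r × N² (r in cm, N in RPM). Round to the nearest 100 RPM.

92,000 = 1.118 × 10⁻⁵ × 11.8 × N²
N² = 92,000 / (13.1924 × 10⁻⁵) = 697,371,214
N ≈ √697,371,214 ≈ 26,407.8

26400 RPM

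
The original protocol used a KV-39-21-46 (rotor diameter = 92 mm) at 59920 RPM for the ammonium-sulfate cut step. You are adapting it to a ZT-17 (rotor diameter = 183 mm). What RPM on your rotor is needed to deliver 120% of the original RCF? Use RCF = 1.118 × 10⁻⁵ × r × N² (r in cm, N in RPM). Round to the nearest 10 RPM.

Original rotor: r = 92 mm / 2 = 46 mm = 4.6 cm
RCF = 1.118 × 10⁻⁵ × r × N²
RCF_original = 1.118 × 10⁻⁵ × 4.6 × (59920)² = 1.118 × 10⁻⁵ × 4.6 × 3,590,406,400 ≈ 184,647.4 × g
Target RCF = 1.2 × 184,647.4 ≈ 221,576.9 × g
Your rotor: r = 183 mm / 2 = 91.5 mm = 9.15 cm
221,576.9 = 1.118 × 10⁻⁵ × 9.15 × N²
N² = 221,576.9 / (10.2297 × 10⁻⁵) = 2,166,015,621
N ≈ √2,166,015,621 ≈ 46,540.5

46540 RPM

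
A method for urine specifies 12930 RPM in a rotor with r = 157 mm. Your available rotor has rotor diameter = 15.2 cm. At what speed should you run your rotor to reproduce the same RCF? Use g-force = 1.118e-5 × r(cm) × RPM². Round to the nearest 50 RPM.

18600 RPM

Original rotor: r = 157 mm = 15.7 cm
RCF_original = 1.118 × 10⁻⁵ × 15.7 × (12930)² = 1.118 × 10⁻⁵ × 15.7 × 167,184,900 ≈ 29,345.3 × g
Your rotor: r = 15.2 / 2 = 7.6 cm
29,345.3 = 1.118 × 10⁻⁵ × 7.6 × N²
N² = 29,345.3 / (8.4968 × 10⁻⁵) = 345,368,845
N ≈ √345,368,845 ≈ 18,584.1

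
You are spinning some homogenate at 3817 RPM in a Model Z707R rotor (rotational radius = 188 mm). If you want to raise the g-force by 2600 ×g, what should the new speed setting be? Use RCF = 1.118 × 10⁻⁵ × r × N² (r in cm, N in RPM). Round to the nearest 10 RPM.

r = 188 mm = 18.8 cm
Current RCF = 1.118 × 10⁻⁵ × 18.8 × (3817)² = 1.118 × 10⁻⁵ × 18.8 × 14,569,489 ≈ 3,062.3 × g
Target RCF = 3,062.3 + 2,600 = 5,662.3 × g
N² = 5,662.3 / (21.0184 × 10⁻⁵) = 26,939,729
N ≈ √26,939,729 ≈ 5,190.3

5190 RPM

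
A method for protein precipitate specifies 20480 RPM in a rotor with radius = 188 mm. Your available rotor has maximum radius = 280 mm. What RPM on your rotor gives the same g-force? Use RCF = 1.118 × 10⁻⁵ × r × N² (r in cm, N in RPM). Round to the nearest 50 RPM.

Original rotor: r = 188 mm = 18.8 cm
RCF = 1.118 × 10⁻⁵ × r × N²
RCF_original = 1.118 × 10⁻⁵ × 18.8 × (20480)² = 1.118 × 10⁻⁵ × 18.8 × 419,430,400 ≈ 88,157.6 × g
Your rotor: r = 280 mm = 28.0 cm
88,157.6 = 1.118 × 10⁻⁵ × 28 × N²
N² = 88,157.6 / (31.304 × 10⁻⁵) = 281,617,685
N ≈ √281,617,685 ≈ 16,781.5

16800 RPM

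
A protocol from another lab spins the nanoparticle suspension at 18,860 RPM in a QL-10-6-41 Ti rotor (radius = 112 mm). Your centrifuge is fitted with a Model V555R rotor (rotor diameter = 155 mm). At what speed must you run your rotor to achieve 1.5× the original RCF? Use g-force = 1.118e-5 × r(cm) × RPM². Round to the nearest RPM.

≈ 27768 RPM

Original rotor: r = 112 mm = 11.2 cm
RCF_original = 1.118 × 10⁻⁵ × 11.2 × (18860)² = 1.118 × 10⁻⁵ × 11.2 × 355,699,600 ≈ 44,539.3 × g
Target RCF = 1.5 × 44,539.3 ≈ 66,809 × g
Your rotor: r = 155 mm / 2 = 77.5 mm = 7.75 cm
66,809 = 1.118 × 10⁻⁵ × 7.75 × N²
N² = 66,809 / (8.6645 × 10⁻⁵) = 771,065,843
N ≈ √771,065,843 ≈ 27,768.1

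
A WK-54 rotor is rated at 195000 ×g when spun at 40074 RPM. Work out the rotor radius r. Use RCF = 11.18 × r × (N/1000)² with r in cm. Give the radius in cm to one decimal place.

195000 = 11.18 × r × (40.074)²
r = 195000 / (11.18 × 1605.925476) = 195000 / 17954.25 ≈ 10.861 cm

≈ 10.9 cm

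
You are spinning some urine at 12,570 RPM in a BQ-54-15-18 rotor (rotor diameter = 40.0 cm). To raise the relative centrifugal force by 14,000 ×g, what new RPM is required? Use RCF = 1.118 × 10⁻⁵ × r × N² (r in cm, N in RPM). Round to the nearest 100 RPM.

N₂ ≈ 14900 RPM

r = 40.0 / 2 = 20 cm
Current RCF = 1.118 × 10⁻⁵ × 20 × (12570)² = 1.118 × 10⁻⁵ × 20 × 158,004,900 ≈ 35,329.9 × g
Target RCF = 35,329.9 + 14,000 = 49,329.9 × g
N² = 49,329.9 / (22.36 × 10⁻⁵) = 220,616,726
N ≈ √220,616,726 ≈ 14,853.2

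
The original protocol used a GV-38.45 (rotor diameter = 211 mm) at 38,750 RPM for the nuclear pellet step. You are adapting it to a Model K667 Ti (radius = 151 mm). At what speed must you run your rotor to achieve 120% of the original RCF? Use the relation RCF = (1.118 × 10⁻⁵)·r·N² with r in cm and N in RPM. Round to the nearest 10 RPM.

35480 RPM

Original rotor: r = 211 mm / 2 = 105.5 mm = 10.55 cm
RCF_original = 1.118 × 10⁻⁵ × 10.55 × (38750)² = 1.118 × 10⁻⁵ × 10.55 × 1,501,562,500 ≈ 177,107.8 × g
Target RCF = 1.2 × 177,107.8 ≈ 212,529.4 × g
Your rotor: r = 151 mm = 15.1 cm
212,529.4 = 1.118 × 10⁻⁵ × 15.1 × N²
N² = 212,529.4 / (16.8818 × 10⁻⁵) = 1,258,926,181
N ≈ √1,258,926,181 ≈ 35,481.3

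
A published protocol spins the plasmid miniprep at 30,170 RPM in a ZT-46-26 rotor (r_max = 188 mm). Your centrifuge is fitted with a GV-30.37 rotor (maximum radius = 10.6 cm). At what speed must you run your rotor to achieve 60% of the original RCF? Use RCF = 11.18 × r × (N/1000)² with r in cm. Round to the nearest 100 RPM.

Original rotor: r = 188 mm = 18.8 cm
RCF_original = 11.18 × 18.8 × (30.17)² = 11.18 × 18.8 × 910.2289 ≈ 191,315.6 × g
Target RCF = 0.6 × 191,315.6 ≈ 114,789.4 × g
114,789.4 = 11.18 × 10.6 × (N/1000)²
(N/1000)² = 114,789.4 / 118.508 = 968.6215
N = 1000 × √968.6215 ≈ 31,122.7

31100 RPM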